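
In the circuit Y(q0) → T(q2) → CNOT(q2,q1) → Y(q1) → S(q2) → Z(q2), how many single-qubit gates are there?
5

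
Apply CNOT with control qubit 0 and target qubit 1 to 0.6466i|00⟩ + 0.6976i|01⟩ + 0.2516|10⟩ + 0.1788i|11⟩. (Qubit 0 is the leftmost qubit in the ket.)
0.6466i|00⟩ + 0.6976i|01⟩ + 0.1788i|10⟩ + 0.2516|11⟩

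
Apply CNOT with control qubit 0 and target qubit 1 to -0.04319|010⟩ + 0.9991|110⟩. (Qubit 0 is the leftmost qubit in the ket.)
-0.04319|010⟩ + 0.9991|100⟩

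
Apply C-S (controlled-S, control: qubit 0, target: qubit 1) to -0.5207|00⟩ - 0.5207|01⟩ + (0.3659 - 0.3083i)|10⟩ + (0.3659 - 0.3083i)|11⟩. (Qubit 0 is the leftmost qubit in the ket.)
-0.5207|00⟩ - 0.5207|01⟩ + (0.3659 - 0.3083i)|10⟩ + (0.3083 + 0.3659i)|11⟩

C-S leaves the control-|0⟩ kets |00⟩, |01⟩ unchanged and applies S to qubit 1 on the control-|1⟩ pair (|10⟩, |11⟩).
S = [[1, 0], [0, i]].
With a = amp(|10⟩) = (0.3659 - 0.3083i) and b = amp(|11⟩) = (0.3659 - 0.3083i):
new amp(|10⟩) = (1)·a = (0.3659 - 0.3083i)
new amp(|11⟩) = (i)·b = (0.3083 + 0.3659i)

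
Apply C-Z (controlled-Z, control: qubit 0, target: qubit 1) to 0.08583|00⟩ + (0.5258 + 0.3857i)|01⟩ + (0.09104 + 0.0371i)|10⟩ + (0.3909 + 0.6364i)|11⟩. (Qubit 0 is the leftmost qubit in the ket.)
0.08583|00⟩ + (0.5258 + 0.3857i)|01⟩ + (0.09104 + 0.0371i)|10⟩ + (-0.3909 - 0.6364i)|11⟩

C-Z leaves the control-|0⟩ kets |00⟩, |01⟩ unchanged and applies Z to qubit 1 on the control-|1⟩ pair (|10⟩, |11⟩).
Z = [[1, 0], [0, -1]].
With a = amp(|10⟩) = (0.09104 + 0.0371i) and b = amp(|11⟩) = (0.3909 + 0.6364i):
new amp(|10⟩) = (1)·a = (0.09104 + 0.0371i)
new amp(|11⟩) = (-1)·b = (-0.3909 - 0.6364i)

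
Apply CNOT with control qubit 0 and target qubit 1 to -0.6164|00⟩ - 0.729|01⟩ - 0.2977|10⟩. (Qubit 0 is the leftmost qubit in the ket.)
-0.6164|00⟩ - 0.729|01⟩ - 0.2977|11⟩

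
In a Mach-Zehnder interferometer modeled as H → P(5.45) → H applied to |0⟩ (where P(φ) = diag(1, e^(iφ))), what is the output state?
(0.8363 - 0.37i)|0⟩ + (0.1637 + 0.37i)|1⟩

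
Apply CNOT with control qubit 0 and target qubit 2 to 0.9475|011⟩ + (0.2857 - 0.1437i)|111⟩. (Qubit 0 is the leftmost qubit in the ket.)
0.9475|011⟩ + (0.2857 - 0.1437i)|110⟩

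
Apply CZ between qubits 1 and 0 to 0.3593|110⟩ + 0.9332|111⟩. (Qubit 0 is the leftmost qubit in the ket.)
-0.3593|110⟩ - 0.9332|111⟩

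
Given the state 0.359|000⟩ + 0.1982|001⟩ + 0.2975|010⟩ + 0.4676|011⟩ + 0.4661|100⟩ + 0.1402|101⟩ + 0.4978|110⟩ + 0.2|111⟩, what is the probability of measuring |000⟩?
0.1289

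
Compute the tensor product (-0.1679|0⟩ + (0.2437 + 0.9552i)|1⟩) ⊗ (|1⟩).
-0.1679|01⟩ + (0.2437 + 0.9552i)|11⟩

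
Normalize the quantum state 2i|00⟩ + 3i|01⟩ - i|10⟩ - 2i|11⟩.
0.4714i|00⟩ + (1/√2)i|01⟩ - 0.2357i|10⟩ - 0.4714i|11⟩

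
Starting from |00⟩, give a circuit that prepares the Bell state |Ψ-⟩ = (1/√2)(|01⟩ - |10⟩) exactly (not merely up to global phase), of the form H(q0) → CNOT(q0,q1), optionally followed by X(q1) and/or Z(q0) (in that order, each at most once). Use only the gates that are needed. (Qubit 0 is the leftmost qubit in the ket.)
H(q0) → CNOT(q0,q1) → X(q1) → Z(q0)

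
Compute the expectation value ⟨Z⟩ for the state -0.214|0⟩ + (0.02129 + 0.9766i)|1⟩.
-0.9084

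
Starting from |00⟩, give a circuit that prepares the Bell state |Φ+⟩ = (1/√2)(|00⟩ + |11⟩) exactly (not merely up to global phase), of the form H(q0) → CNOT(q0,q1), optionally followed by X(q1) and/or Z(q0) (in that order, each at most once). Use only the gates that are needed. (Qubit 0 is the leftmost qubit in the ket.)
H(q0) → CNOT(q0,q1)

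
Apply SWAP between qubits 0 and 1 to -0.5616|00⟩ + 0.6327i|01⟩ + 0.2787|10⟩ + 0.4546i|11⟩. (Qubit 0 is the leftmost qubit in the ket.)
-0.5616|00⟩ + 0.2787|01⟩ + 0.6327i|10⟩ + 0.4546i|11⟩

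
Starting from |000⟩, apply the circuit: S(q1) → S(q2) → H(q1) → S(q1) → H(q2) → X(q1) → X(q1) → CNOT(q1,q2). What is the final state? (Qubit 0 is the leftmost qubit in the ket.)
1/2|000⟩ + 1/2|001⟩ + (1/2)i|010⟩ + (1/2)i|011⟩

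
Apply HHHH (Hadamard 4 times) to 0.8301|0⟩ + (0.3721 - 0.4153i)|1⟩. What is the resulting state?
0.8301|0⟩ + (0.3721 - 0.4153i)|1⟩

H² = I, so an even number of Hadamards cancels: H^4 = I and the state is unchanged.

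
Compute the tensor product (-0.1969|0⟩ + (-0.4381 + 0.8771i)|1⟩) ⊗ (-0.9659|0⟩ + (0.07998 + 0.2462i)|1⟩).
0.1902|00⟩ + (-0.01575 - 0.04848i)|01⟩ + (0.4232 - 0.8472i)|10⟩ + (-0.251 - 0.03771i)|11⟩

amp(|b₁b₂…⟩) = product of the factor amplitudes for bits b₁, b₂, …; only kets whose every factor amplitude is nonzero survive.
|00⟩: (-0.1969)(-0.9659) = 0.1902
|01⟩: (-0.1969)(0.07998 + 0.2462i) = (-0.01575 - 0.04848i)
|10⟩: (-0.4381 + 0.8771i)(-0.9659) = (0.4232 - 0.8472i)
|11⟩: (-0.4381 + 0.8771i)(0.07998 + 0.2462i) = (-0.251 - 0.03771i)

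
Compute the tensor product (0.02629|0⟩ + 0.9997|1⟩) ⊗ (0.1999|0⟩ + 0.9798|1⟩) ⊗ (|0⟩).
0.005255|000⟩ + 0.02576|010⟩ + 0.1998|100⟩ + 0.9795|110⟩

amp(|b₁b₂…⟩) = product of the factor amplitudes for bits b₁, b₂, …; only kets whose every factor amplitude is nonzero survive.
|000⟩: (0.02629)(0.1999)(1) = 0.005255
|010⟩: (0.02629)(0.9798)(1) = 0.02576
|100⟩: (0.9997)(0.1999)(1) = 0.1998
|110⟩: (0.9997)(0.9798)(1) = 0.9795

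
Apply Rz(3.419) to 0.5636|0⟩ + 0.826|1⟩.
(-0.07792 - 0.5582i)|0⟩ + (-0.1142 + 0.8181i)|1⟩

Rz(3.419) = [[e^(−iθ/2), 0], [0, e^(iθ/2)]] with e^(±iθ/2) = cos(θ/2) ± i·sin(θ/2); θ = 3.419, cos(θ/2) ≈ -0.138259, sin(θ/2) ≈ 0.990396.
With a = amp(|0⟩) = 0.5636 and b = amp(|1⟩) = 0.826:
new amp(|0⟩) = (-0.138259 - 0.990396i)·a = (-0.07792 - 0.5582i)
new amp(|1⟩) = (-0.138259 + 0.990396i)·b = (-0.1142 + 0.8181i)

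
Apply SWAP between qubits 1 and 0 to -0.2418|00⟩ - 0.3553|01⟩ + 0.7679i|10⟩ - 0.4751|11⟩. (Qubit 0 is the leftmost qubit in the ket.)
-0.2418|00⟩ + 0.7679i|01⟩ - 0.3553|10⟩ - 0.4751|11⟩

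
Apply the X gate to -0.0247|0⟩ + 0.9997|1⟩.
0.9997|0⟩ - 0.0247|1⟩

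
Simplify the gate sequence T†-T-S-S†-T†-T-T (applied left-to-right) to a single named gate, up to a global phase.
T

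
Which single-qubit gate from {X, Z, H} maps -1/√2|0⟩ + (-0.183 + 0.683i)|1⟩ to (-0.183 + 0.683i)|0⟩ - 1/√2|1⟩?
X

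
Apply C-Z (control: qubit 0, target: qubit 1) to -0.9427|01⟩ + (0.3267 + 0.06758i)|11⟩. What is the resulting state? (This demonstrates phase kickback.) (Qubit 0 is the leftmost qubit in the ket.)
-0.9427|01⟩ + (-0.3267 - 0.06758i)|11⟩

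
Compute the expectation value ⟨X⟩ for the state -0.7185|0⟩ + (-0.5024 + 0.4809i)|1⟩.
0.7219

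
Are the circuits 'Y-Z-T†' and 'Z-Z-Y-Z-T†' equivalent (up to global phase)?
Yes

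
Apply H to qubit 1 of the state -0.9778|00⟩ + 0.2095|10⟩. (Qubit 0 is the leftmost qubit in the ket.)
-0.6914|00⟩ - 0.6914|01⟩ + 0.1481|10⟩ + 0.1481|11⟩

H on qubit 1 mixes each pair of kets that differ only in qubit 1: amplitudes (a, b) of (|…0…⟩, |…1…⟩) become ((a + b)/√2, (a − b)/√2). Kets absent from the input have amplitude 0.
(|00⟩, |01⟩): (a, b) = (-0.9778, 0) → (-0.6914, -0.6914)
(|10⟩, |11⟩): (a, b) = (0.2095, 0) → (0.1481, 0.1481)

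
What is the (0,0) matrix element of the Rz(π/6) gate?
(0.9659 - 0.2588i)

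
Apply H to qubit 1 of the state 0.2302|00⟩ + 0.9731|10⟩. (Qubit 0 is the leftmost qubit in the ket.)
0.1628|00⟩ + 0.1628|01⟩ + 0.6881|10⟩ + 0.6881|11⟩

H on qubit 1 mixes each pair of kets that differ only in qubit 1: amplitudes (a, b) of (|…0…⟩, |…1…⟩) become ((a + b)/√2, (a − b)/√2). Kets absent from the input have amplitude 0.
(|00⟩, |01⟩): (a, b) = (0.2302, 0) → (0.1628, 0.1628)
(|10⟩, |11⟩): (a, b) = (0.9731, 0) → (0.6881, 0.6881)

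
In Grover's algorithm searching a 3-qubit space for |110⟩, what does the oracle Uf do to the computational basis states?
Uf|x⟩ = -|x⟩ if x = 110, else |x⟩ (phase flip on target)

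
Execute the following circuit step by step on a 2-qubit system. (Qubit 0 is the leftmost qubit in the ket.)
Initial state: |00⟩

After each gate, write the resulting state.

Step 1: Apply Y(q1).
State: i|01⟩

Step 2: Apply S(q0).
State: i|01⟩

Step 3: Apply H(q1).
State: (1/√2)i|00⟩ - (1/√2)i|01⟩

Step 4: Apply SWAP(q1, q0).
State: (1/√2)i|00⟩ - (1/√2)i|10⟩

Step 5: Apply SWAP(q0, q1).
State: (1/√2)i|00⟩ - (1/√2)i|01⟩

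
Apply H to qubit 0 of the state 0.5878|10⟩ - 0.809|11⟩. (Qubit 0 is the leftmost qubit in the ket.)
0.4156|00⟩ - 0.572|01⟩ - 0.4156|10⟩ + 0.572|11⟩

H on qubit 0 mixes each pair of kets that differ only in qubit 0: amplitudes (a, b) of (|…0…⟩, |…1…⟩) become ((a + b)/√2, (a − b)/√2). Kets absent from the input have amplitude 0.
(|00⟩, |10⟩): (a, b) = (0, 0.5878) → (0.4156, -0.4156)
(|01⟩, |11⟩): (a, b) = (0, -0.809) → (-0.572, 0.572)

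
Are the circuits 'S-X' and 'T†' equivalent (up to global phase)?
No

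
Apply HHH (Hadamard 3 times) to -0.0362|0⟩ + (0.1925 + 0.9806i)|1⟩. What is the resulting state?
(0.1105 + 0.6934i)|0⟩ + (-0.1617 - 0.6934i)|1⟩

H² = I, so H^3 = H: a single Hadamard. With (a, b) = (-0.0362, (0.1925 + 0.9806i)), H gives ((a + b)/√2, (a − b)/√2) = ((0.1105 + 0.6934i), (-0.1617 - 0.6934i)).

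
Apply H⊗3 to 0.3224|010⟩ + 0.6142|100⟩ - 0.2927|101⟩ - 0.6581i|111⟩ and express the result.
(0.2277 - 0.2327i)|000⟩ + (0.4346 + 0.2327i)|001⟩ + (-0.0003182 + 0.2327i)|010⟩ + (0.2067 - 0.2327i)|011⟩ + (0.0003182 + 0.2327i)|100⟩ + (-0.2067 - 0.2327i)|101⟩ + (-0.2277 - 0.2327i)|110⟩ + (-0.4346 + 0.2327i)|111⟩

H⊗3 gives amp(|y⟩) = (1/2√2) Σ_x (−1)^(x·y) amp(|x⟩), where x·y is the number of positions in which both x and y have a 1.
|000⟩: (0.3224 + 0.6142 - 0.2927 - 0.6581i)/(2√2) = (0.2277 - 0.2327i)
|001⟩: (0.3224 + 0.6142 + 0.2927 + 0.6581i)/(2√2) = (0.4346 + 0.2327i)
|010⟩: (-0.3224 + 0.6142 - 0.2927 + 0.6581i)/(2√2) = (-0.0003182 + 0.2327i)
|011⟩: (-0.3224 + 0.6142 + 0.2927 - 0.6581i)/(2√2) = (0.2067 - 0.2327i)
|100⟩: (0.3224 - 0.6142 + 0.2927 + 0.6581i)/(2√2) = (0.0003182 + 0.2327i)
|101⟩: (0.3224 - 0.6142 - 0.2927 - 0.6581i)/(2√2) = (-0.2067 - 0.2327i)
|110⟩: (-0.3224 - 0.6142 + 0.2927 - 0.6581i)/(2√2) = (-0.2277 - 0.2327i)
|111⟩: (-0.3224 - 0.6142 - 0.2927 + 0.6581i)/(2√2) = (-0.4346 + 0.2327i)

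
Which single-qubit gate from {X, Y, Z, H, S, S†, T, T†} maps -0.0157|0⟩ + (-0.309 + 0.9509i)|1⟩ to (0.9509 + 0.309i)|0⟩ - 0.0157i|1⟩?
Y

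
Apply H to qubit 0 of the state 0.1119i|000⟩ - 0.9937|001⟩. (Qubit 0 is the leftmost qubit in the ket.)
0.07913i|000⟩ - 0.7027|001⟩ + 0.07913i|100⟩ - 0.7027|101⟩

H on qubit 0 mixes each pair of kets that differ only in qubit 0: amplitudes (a, b) of (|…0…⟩, |…1…⟩) become ((a + b)/√2, (a − b)/√2). Kets absent from the input have amplitude 0.
(|000⟩, |100⟩): (a, b) = (0.1119i, 0) → (0.07913i, 0.07913i)
(|001⟩, |101⟩): (a, b) = (-0.9937, 0) → (-0.7027, -0.7027)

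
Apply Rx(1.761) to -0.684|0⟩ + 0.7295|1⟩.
(-0.4355 - 0.5625i)|0⟩ + (0.4645 + 0.5274i)|1⟩

Rx(1.761) = [[cos(θ/2), −i·sin(θ/2)], [−i·sin(θ/2), cos(θ/2)]]; θ = 1.761, cos(θ/2) ≈ 0.636766, sin(θ/2) ≈ 0.771057.
With a = amp(|0⟩) = -0.684 and b = amp(|1⟩) = 0.7295:
new amp(|0⟩) = (0.636766)·a + (-0.771057i)·b = (-0.4355 - 0.5625i)
new amp(|1⟩) = (-0.771057i)·a + (0.636766)·b = (0.4645 + 0.5274i)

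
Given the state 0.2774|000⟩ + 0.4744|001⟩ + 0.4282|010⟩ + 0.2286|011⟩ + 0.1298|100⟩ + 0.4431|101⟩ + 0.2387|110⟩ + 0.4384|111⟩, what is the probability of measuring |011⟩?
0.05226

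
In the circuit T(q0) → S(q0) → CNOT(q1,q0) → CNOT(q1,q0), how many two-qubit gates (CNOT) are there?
2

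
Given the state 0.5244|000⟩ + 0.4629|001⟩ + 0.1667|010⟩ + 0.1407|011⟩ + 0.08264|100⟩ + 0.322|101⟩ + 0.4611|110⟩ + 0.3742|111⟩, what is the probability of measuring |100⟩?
0.006829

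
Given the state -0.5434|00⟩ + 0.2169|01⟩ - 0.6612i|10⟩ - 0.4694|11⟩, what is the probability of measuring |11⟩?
0.2203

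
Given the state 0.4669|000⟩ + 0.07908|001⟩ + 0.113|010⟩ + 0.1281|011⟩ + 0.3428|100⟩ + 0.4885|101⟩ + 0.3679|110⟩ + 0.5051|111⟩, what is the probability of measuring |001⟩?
0.006254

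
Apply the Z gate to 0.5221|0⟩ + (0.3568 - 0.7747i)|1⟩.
0.5221|0⟩ + (-0.3568 + 0.7747i)|1⟩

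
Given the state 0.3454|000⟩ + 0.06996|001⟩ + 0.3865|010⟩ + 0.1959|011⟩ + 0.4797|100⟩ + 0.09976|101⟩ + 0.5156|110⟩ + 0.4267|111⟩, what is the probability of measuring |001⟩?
0.004894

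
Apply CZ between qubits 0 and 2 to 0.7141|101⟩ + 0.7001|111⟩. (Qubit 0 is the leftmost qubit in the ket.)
-0.7141|101⟩ - 0.7001|111⟩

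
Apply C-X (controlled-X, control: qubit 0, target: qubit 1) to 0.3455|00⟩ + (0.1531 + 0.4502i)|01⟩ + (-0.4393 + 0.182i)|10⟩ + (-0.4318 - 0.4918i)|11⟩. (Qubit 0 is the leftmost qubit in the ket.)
0.3455|00⟩ + (0.1531 + 0.4502i)|01⟩ + (-0.4318 - 0.4918i)|10⟩ + (-0.4393 + 0.182i)|11⟩

C-X leaves the control-|0⟩ kets |00⟩, |01⟩ unchanged and applies X to qubit 1 on the control-|1⟩ pair (|10⟩, |11⟩).
X = [[0, 1], [1, 0]].
With a = amp(|10⟩) = (-0.4393 + 0.182i) and b = amp(|11⟩) = (-0.4318 - 0.4918i):
new amp(|10⟩) = (1)·b = (-0.4318 - 0.4918i)
new amp(|11⟩) = (1)·a = (-0.4393 + 0.182i)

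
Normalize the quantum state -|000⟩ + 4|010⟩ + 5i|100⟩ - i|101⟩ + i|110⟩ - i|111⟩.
-0.1491|000⟩ + 0.5963|010⟩ + 0.7454i|100⟩ - 0.1491i|101⟩ + 0.1491i|110⟩ - 0.1491i|111⟩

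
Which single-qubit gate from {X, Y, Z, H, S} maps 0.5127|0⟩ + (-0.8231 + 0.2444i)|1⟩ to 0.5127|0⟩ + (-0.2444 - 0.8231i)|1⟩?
S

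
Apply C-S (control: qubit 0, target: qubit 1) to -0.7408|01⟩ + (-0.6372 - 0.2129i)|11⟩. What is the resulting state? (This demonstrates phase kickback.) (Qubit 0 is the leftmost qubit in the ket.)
-0.7408|01⟩ + (0.2129 - 0.6372i)|11⟩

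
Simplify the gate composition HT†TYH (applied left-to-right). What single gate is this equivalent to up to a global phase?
Y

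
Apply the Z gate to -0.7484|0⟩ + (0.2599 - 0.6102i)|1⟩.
-0.7484|0⟩ + (-0.2599 + 0.6102i)|1⟩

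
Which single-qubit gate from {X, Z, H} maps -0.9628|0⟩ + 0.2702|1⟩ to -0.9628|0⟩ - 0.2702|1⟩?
Z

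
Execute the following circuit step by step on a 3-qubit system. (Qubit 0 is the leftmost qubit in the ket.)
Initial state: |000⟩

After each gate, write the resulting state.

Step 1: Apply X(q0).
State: |100⟩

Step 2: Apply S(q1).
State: |100⟩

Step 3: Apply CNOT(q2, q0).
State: |100⟩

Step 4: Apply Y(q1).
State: i|110⟩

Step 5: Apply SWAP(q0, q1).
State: i|110⟩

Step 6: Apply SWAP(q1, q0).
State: i|110⟩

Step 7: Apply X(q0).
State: i|010⟩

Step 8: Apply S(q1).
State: -|010⟩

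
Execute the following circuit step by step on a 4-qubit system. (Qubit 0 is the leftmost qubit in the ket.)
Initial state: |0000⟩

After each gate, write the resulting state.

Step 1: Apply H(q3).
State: 1/√2|0000⟩ + 1/√2|0001⟩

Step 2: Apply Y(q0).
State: (1/√2)i|1000⟩ + (1/√2)i|1001⟩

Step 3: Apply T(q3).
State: (1/√2)i|1000⟩ + (-1/2 + (1/2)i)|1001⟩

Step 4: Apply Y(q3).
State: (1/2 + (1/2)i)|1000⟩ - 1/√2|1001⟩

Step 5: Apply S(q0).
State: (-1/2 + (1/2)i)|1000⟩ - (1/√2)i|1001⟩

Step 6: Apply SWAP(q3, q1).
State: (-1/2 + (1/2)i)|1000⟩ - (1/√2)i|1100⟩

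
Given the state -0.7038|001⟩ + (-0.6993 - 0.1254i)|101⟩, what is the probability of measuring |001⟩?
0.4953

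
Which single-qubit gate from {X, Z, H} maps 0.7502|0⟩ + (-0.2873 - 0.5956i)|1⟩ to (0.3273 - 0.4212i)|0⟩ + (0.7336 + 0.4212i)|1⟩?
H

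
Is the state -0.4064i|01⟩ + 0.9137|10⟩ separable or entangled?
Entangled

Writing the state as a|00⟩ + b|01⟩ + c|10⟩ + d|11⟩, it is a product state iff ad − bc = 0.
Here (a, b, c, d) = (0, -0.4064i, 0.9137, 0): ad − bc = (0)(0) − (-0.4064i)(0.9137) = 0.3713i ≠ 0, so the state is entangled.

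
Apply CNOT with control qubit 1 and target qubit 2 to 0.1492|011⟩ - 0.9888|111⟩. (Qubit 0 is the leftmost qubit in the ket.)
0.1492|010⟩ - 0.9888|110⟩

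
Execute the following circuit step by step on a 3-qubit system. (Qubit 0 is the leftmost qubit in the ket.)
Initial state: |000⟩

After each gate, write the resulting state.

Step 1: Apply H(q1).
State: 1/√2|000⟩ + 1/√2|010⟩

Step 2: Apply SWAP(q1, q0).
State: 1/√2|000⟩ + 1/√2|100⟩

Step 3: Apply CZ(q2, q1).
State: 1/√2|000⟩ + 1/√2|100⟩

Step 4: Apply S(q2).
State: 1/√2|000⟩ + 1/√2|100⟩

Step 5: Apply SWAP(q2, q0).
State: 1/√2|000⟩ + 1/√2|001⟩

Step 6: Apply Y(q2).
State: -(1/√2)i|000⟩ + (1/√2)i|001⟩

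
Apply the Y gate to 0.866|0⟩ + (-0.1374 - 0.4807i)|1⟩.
(-0.4807 + 0.1374i)|0⟩ + 0.866i|1⟩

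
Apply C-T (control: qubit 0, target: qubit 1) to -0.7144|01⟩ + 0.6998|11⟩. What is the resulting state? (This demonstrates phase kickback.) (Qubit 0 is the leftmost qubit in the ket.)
-0.7144|01⟩ + (0.4948 + 0.4948i)|11⟩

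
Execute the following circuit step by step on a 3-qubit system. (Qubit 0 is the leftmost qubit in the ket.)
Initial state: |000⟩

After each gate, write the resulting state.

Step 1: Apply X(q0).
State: |100⟩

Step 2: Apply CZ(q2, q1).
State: |100⟩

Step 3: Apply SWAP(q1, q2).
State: |100⟩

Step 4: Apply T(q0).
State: (1/√2 + (1/√2)i)|100⟩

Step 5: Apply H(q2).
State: (1/2 + (1/2)i)|100⟩ + (1/2 + (1/2)i)|101⟩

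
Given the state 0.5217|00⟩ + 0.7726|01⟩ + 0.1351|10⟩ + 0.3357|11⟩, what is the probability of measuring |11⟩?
0.1127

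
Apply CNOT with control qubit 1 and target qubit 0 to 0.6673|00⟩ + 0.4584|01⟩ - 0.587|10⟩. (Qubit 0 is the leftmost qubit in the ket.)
0.6673|00⟩ - 0.587|10⟩ + 0.4584|11⟩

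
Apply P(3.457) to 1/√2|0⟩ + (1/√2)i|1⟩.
1/√2|0⟩ + (0.2193 - 0.6722i)|1⟩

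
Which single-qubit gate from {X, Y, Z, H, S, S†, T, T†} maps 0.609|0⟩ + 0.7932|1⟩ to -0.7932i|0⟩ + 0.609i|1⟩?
Y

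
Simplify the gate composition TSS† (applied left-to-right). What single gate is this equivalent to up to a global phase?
T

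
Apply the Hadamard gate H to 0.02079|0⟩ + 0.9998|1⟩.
0.7217|0⟩ - 0.6923|1⟩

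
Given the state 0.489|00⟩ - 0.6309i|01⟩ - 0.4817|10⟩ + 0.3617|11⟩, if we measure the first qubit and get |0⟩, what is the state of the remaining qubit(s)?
0.6126|0⟩ - 0.7904i|1⟩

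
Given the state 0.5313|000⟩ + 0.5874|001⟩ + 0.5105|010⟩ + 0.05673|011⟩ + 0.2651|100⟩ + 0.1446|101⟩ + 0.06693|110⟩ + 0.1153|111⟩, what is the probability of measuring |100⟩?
0.07028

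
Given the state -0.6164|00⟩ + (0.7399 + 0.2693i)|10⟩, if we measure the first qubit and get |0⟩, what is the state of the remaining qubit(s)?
-|0⟩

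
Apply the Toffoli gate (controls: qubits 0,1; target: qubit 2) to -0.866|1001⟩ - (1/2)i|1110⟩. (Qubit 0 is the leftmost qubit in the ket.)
-0.866|1001⟩ - (1/2)i|1100⟩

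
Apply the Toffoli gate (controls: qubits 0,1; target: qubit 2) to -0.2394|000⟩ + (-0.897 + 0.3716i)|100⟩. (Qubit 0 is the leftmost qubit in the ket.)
-0.2394|000⟩ + (-0.897 + 0.3716i)|100⟩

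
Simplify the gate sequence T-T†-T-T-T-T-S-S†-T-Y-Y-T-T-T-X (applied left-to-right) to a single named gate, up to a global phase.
X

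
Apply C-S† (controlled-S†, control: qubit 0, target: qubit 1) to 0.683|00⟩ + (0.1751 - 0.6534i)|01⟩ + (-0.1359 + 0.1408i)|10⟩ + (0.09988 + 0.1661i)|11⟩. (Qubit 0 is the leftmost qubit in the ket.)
0.683|00⟩ + (0.1751 - 0.6534i)|01⟩ + (-0.1359 + 0.1408i)|10⟩ + (0.1661 - 0.09988i)|11⟩

C-S† leaves the control-|0⟩ kets |00⟩, |01⟩ unchanged and applies S† to qubit 1 on the control-|1⟩ pair (|10⟩, |11⟩).
S† = [[1, 0], [0, -i]].
With a = amp(|10⟩) = (-0.1359 + 0.1408i) and b = amp(|11⟩) = (0.09988 + 0.1661i):
new amp(|10⟩) = (1)·a = (-0.1359 + 0.1408i)
new amp(|11⟩) = (-i)·b = (0.1661 - 0.09988i)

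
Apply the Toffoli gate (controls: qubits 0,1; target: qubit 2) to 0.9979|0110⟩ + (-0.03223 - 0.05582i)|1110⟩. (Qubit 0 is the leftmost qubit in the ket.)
0.9979|0110⟩ + (-0.03223 - 0.05582i)|1100⟩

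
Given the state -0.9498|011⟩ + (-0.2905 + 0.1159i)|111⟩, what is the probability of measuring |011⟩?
0.9021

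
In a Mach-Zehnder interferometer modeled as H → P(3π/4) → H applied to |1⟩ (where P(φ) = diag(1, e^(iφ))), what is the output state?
(0.8536 - (1/√8)i)|0⟩ + (0.1464 + (1/√8)i)|1⟩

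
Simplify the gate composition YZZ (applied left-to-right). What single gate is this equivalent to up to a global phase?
Y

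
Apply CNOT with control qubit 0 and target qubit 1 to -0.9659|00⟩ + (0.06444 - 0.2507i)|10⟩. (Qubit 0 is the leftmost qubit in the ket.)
-0.9659|00⟩ + (0.06444 - 0.2507i)|11⟩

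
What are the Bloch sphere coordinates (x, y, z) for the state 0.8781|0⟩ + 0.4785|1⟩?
(0.8403, 0, 0.5421)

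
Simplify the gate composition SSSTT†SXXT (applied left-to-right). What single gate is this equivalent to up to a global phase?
T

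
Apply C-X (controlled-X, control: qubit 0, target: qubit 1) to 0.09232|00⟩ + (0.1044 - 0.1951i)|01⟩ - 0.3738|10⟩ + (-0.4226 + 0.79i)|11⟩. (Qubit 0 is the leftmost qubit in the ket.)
0.09232|00⟩ + (0.1044 - 0.1951i)|01⟩ + (-0.4226 + 0.79i)|10⟩ - 0.3738|11⟩

C-X leaves the control-|0⟩ kets |00⟩, |01⟩ unchanged and applies X to qubit 1 on the control-|1⟩ pair (|10⟩, |11⟩).
X = [[0, 1], [1, 0]].
With a = amp(|10⟩) = -0.3738 and b = amp(|11⟩) = (-0.4226 + 0.79i):
new amp(|10⟩) = (1)·b = (-0.4226 + 0.79i)
new amp(|11⟩) = (1)·a = -0.3738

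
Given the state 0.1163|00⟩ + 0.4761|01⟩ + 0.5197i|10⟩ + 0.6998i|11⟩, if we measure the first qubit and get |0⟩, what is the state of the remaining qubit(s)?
0.2373|0⟩ + 0.9714|1⟩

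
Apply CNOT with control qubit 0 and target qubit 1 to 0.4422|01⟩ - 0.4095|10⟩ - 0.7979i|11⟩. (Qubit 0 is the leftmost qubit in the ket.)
0.4422|01⟩ - 0.7979i|10⟩ - 0.4095|11⟩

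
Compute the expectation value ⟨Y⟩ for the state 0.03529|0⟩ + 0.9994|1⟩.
0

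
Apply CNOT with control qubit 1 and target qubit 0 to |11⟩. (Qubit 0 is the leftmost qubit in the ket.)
|01⟩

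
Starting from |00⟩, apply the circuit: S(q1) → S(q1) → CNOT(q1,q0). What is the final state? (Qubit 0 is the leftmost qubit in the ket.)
|00⟩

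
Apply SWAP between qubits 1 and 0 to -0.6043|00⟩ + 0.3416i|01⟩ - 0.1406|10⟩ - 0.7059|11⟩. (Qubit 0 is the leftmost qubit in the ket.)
-0.6043|00⟩ - 0.1406|01⟩ + 0.3416i|10⟩ - 0.7059|11⟩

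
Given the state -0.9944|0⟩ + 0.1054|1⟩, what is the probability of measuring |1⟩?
0.01111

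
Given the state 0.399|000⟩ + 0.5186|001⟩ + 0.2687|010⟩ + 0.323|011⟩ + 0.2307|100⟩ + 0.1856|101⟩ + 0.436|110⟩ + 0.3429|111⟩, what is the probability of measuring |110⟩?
0.1901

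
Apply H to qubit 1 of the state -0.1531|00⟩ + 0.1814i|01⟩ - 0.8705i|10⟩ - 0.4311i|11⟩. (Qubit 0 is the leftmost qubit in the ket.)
(-0.1083 + 0.1283i)|00⟩ + (-0.1083 - 0.1283i)|01⟩ - 0.9204i|10⟩ - 0.3107i|11⟩

H on qubit 1 mixes each pair of kets that differ only in qubit 1: amplitudes (a, b) of (|…0…⟩, |…1…⟩) become ((a + b)/√2, (a − b)/√2). Kets absent from the input have amplitude 0.
(|00⟩, |01⟩): (a, b) = (-0.1531, 0.1814i) → ((-0.1083 + 0.1283i), (-0.1083 - 0.1283i))
(|10⟩, |11⟩): (a, b) = (-0.8705i, -0.4311i) → (-0.9204i, -0.3107i)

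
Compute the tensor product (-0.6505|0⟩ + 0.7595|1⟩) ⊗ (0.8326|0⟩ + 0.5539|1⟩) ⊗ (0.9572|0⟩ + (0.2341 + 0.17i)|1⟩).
-0.5184|000⟩ + (-0.1268 - 0.09207i)|001⟩ - 0.3449|010⟩ + (-0.08435 - 0.06125i)|011⟩ + 0.6053|100⟩ + (0.148 + 0.1075i)|101⟩ + 0.4027|110⟩ + (0.09848 + 0.07152i)|111⟩

amp(|b₁b₂…⟩) = product of the factor amplitudes for bits b₁, b₂, …; only kets whose every factor amplitude is nonzero survive.
|000⟩: (-0.6505)(0.8326)(0.9572) = -0.5184
|001⟩: (-0.6505)(0.8326)(0.2341 + 0.17i) = (-0.1268 - 0.09207i)
|010⟩: (-0.6505)(0.5539)(0.9572) = -0.3449
|011⟩: (-0.6505)(0.5539)(0.2341 + 0.17i) = (-0.08435 - 0.06125i)
|100⟩: (0.7595)(0.8326)(0.9572) = 0.6053
|101⟩: (0.7595)(0.8326)(0.2341 + 0.17i) = (0.148 + 0.1075i)
|110⟩: (0.7595)(0.5539)(0.9572) = 0.4027
|111⟩: (0.7595)(0.5539)(0.2341 + 0.17i) = (0.09848 + 0.07152i)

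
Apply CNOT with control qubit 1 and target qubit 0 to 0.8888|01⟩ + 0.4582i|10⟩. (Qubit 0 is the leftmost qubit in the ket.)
0.4582i|10⟩ + 0.8888|11⟩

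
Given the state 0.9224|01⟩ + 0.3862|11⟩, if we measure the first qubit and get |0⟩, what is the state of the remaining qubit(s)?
|1⟩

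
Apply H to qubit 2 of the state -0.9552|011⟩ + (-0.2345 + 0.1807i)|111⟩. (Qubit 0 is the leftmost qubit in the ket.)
-0.6754|010⟩ + 0.6754|011⟩ + (-0.1658 + 0.1278i)|110⟩ + (0.1658 - 0.1278i)|111⟩

H on qubit 2 mixes each pair of kets that differ only in qubit 2: amplitudes (a, b) of (|…0…⟩, |…1…⟩) become ((a + b)/√2, (a − b)/√2). Kets absent from the input have amplitude 0.
(|010⟩, |011⟩): (a, b) = (0, -0.9552) → (-0.6754, 0.6754)
(|110⟩, |111⟩): (a, b) = (0, (-0.2345 + 0.1807i)) → ((-0.1658 + 0.1278i), (0.1658 - 0.1278i))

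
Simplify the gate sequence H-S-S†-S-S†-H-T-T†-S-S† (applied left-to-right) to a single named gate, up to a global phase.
I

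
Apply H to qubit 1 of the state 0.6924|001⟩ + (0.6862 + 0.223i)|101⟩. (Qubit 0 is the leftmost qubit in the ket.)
0.4896|001⟩ + 0.4896|011⟩ + (0.4852 + 0.1577i)|101⟩ + (0.4852 + 0.1577i)|111⟩

H on qubit 1 mixes each pair of kets that differ only in qubit 1: amplitudes (a, b) of (|…0…⟩, |…1…⟩) become ((a + b)/√2, (a − b)/√2). Kets absent from the input have amplitude 0.
(|001⟩, |011⟩): (a, b) = (0.6924, 0) → (0.4896, 0.4896)
(|101⟩, |111⟩): (a, b) = ((0.6862 + 0.223i), 0) → ((0.4852 + 0.1577i), (0.4852 + 0.1577i))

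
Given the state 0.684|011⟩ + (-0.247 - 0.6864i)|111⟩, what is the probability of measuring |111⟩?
0.5322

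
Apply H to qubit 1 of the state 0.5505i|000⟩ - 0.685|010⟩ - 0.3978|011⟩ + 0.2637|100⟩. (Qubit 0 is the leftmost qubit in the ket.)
(-0.4844 + 0.3893i)|000⟩ - 0.2813|001⟩ + (0.4844 + 0.3893i)|010⟩ + 0.2813|011⟩ + 0.1865|100⟩ + 0.1865|110⟩

H on qubit 1 mixes each pair of kets that differ only in qubit 1: amplitudes (a, b) of (|…0…⟩, |…1…⟩) become ((a + b)/√2, (a − b)/√2). Kets absent from the input have amplitude 0.
(|000⟩, |010⟩): (a, b) = (0.5505i, -0.685) → ((-0.4844 + 0.3893i), (0.4844 + 0.3893i))
(|001⟩, |011⟩): (a, b) = (0, -0.3978) → (-0.2813, 0.2813)
(|100⟩, |110⟩): (a, b) = (0.2637, 0) → (0.1865, 0.1865)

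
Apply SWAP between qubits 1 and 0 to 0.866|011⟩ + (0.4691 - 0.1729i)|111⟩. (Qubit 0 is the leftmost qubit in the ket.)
0.866|101⟩ + (0.4691 - 0.1729i)|111⟩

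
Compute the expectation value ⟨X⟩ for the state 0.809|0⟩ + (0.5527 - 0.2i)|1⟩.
0.8943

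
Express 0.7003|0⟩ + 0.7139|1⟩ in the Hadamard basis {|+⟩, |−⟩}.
|+⟩ - 0.009617|−⟩

With |ψ⟩ = α|0⟩ + β|1⟩, the Hadamard-basis coefficients are ⟨+|ψ⟩ = (α + β)/√2 and ⟨−|ψ⟩ = (α − β)/√2.
Here α = 0.7003, β = 0.7139: (α + β)/√2 = 1, (α − β)/√2 = -0.009617.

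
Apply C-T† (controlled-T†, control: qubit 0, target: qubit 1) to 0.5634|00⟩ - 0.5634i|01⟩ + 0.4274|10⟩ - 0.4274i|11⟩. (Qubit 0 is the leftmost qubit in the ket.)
0.5634|00⟩ - 0.5634i|01⟩ + 0.4274|10⟩ + (-0.3022 - 0.3022i)|11⟩

C-T† leaves the control-|0⟩ kets |00⟩, |01⟩ unchanged and applies T† to qubit 1 on the control-|1⟩ pair (|10⟩, |11⟩).
T† = [[1, 0], [0, (1/√2 - (1/√2)i)]].
With a = amp(|10⟩) = 0.4274 and b = amp(|11⟩) = -0.4274i:
new amp(|10⟩) = (1)·a = 0.4274
new amp(|11⟩) = (1/√2 - (1/√2)i)·b = (-0.3022 - 0.3022i)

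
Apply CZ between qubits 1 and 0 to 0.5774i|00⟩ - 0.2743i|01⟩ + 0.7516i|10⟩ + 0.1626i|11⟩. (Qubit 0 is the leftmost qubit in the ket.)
0.5774i|00⟩ - 0.2743i|01⟩ + 0.7516i|10⟩ - 0.1626i|11⟩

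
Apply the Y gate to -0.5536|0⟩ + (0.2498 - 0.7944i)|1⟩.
(-0.7944 - 0.2498i)|0⟩ - 0.5536i|1⟩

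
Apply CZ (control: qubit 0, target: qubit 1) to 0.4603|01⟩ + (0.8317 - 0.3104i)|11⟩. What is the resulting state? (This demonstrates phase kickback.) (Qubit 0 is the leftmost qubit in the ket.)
0.4603|01⟩ + (-0.8317 + 0.3104i)|11⟩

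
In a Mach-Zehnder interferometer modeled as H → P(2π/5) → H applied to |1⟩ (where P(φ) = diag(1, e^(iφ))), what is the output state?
(0.3455 - 0.4755i)|0⟩ + (0.6545 + 0.4755i)|1⟩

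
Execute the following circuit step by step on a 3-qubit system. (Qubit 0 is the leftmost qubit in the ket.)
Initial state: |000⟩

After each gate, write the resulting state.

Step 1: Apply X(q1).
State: |010⟩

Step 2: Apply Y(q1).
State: -i|000⟩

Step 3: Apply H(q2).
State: -(1/√2)i|000⟩ - (1/√2)i|001⟩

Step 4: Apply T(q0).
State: -(1/√2)i|000⟩ - (1/√2)i|001⟩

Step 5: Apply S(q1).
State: -(1/√2)i|000⟩ - (1/√2)i|001⟩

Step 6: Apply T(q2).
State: -(1/√2)i|000⟩ + (1/2 - (1/2)i)|001⟩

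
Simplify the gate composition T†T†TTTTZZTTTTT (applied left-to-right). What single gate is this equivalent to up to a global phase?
T†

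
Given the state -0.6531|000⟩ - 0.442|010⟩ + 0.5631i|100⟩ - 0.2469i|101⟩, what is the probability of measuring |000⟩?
0.4265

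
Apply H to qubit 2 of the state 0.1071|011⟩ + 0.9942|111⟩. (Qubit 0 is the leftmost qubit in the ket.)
0.07573|010⟩ - 0.07573|011⟩ + 0.703|110⟩ - 0.703|111⟩

H on qubit 2 mixes each pair of kets that differ only in qubit 2: amplitudes (a, b) of (|…0…⟩, |…1…⟩) become ((a + b)/√2, (a − b)/√2). Kets absent from the input have amplitude 0.
(|010⟩, |011⟩): (a, b) = (0, 0.1071) → (0.07573, -0.07573)
(|110⟩, |111⟩): (a, b) = (0, 0.9942) → (0.703, -0.703)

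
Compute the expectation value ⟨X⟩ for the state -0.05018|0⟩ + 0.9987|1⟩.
-0.1002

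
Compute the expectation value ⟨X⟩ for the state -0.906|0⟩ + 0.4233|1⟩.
-0.767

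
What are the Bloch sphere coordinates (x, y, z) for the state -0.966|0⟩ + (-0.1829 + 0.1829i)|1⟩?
(0.3534, -0.3534, 0.8663)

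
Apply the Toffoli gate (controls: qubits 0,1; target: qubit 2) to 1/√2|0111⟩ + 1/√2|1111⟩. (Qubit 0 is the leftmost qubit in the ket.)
1/√2|0111⟩ + 1/√2|1101⟩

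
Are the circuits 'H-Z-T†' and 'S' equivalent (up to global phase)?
No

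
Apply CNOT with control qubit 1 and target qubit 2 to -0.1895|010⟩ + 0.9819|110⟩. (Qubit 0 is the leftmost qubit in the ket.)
-0.1895|011⟩ + 0.9819|111⟩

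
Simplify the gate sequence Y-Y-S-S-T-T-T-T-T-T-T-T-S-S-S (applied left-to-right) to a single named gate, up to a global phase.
S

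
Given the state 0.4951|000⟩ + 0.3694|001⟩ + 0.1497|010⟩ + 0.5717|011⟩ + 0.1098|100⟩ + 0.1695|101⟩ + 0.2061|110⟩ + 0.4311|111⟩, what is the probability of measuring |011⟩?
0.3268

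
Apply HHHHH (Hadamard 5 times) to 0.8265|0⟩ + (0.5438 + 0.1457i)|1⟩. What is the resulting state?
(0.9689 + 0.103i)|0⟩ + (0.1999 - 0.103i)|1⟩

H² = I, so H^5 = H: a single Hadamard. With (a, b) = (0.8265, (0.5438 + 0.1457i)), H gives ((a + b)/√2, (a − b)/√2) = ((0.9689 + 0.103i), (0.1999 - 0.103i)).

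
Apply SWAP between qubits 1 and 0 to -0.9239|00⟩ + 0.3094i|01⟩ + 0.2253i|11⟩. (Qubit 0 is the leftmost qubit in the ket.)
-0.9239|00⟩ + 0.3094i|10⟩ + 0.2253i|11⟩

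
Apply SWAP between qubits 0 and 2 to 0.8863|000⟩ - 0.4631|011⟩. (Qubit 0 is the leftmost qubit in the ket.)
0.8863|000⟩ - 0.4631|110⟩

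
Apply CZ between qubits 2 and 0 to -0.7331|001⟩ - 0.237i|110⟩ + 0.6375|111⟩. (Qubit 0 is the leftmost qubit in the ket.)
-0.7331|001⟩ - 0.237i|110⟩ - 0.6375|111⟩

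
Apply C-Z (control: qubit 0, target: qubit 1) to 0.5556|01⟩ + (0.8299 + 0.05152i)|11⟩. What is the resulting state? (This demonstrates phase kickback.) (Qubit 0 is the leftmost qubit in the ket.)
0.5556|01⟩ + (-0.8299 - 0.05152i)|11⟩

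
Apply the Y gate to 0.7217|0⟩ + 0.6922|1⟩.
-0.6922i|0⟩ + 0.7217i|1⟩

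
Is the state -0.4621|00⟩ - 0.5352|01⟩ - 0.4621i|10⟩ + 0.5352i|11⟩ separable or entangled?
Entangled

Writing the state as a|00⟩ + b|01⟩ + c|10⟩ + d|11⟩, it is a product state iff ad − bc = 0.
Here (a, b, c, d) = (-0.4621, -0.5352, -0.4621i, 0.5352i): ad − bc = (-0.4621)(0.5352i) − (-0.5352)(-0.4621i) = -0.4946i ≠ 0, so the state is entangled.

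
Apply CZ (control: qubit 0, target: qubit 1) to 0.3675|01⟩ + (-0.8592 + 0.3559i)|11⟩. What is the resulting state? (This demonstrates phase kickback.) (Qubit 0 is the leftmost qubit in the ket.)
0.3675|01⟩ + (0.8592 - 0.3559i)|11⟩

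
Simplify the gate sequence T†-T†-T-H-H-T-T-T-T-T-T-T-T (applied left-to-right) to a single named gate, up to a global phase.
T†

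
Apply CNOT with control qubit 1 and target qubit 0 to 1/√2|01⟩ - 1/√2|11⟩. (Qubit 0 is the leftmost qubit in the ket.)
-1/√2|01⟩ + 1/√2|11⟩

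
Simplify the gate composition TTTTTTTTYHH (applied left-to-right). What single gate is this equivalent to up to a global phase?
Y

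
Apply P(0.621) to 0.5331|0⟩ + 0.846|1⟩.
0.5331|0⟩ + (0.688 + 0.4922i)|1⟩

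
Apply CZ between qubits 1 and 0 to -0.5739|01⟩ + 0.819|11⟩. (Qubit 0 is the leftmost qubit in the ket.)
-0.5739|01⟩ - 0.819|11⟩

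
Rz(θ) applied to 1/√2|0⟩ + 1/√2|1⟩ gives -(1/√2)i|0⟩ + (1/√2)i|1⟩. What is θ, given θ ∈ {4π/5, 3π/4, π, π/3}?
π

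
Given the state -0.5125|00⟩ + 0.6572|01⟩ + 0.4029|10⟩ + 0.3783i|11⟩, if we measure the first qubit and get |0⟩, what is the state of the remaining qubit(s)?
-0.6149|0⟩ + 0.7886|1⟩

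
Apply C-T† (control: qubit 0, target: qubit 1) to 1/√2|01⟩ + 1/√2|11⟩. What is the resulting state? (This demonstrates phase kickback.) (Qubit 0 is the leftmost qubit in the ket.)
1/√2|01⟩ + (1/2 - (1/2)i)|11⟩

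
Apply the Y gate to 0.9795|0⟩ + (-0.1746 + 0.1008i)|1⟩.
(0.1008 + 0.1746i)|0⟩ + 0.9795i|1⟩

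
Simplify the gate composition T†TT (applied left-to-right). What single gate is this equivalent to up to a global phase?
T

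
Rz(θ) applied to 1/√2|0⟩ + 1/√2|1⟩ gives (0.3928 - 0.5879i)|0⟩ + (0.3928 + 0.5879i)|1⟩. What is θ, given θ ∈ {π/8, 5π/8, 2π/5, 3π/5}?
5π/8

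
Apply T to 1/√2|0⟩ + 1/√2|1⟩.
1/√2|0⟩ + (1/2 + (1/2)i)|1⟩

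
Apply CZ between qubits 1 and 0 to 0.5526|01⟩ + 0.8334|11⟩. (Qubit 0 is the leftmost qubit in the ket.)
0.5526|01⟩ - 0.8334|11⟩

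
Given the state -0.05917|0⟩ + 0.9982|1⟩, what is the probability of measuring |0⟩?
0.003501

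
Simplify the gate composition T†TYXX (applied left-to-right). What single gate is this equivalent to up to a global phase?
Y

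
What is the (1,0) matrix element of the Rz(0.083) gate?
0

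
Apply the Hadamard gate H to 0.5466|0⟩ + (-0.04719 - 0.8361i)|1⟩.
(0.3531 - 0.5912i)|0⟩ + (0.4199 + 0.5912i)|1⟩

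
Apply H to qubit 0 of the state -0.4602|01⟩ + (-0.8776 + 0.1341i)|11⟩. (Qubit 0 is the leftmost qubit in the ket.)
(-0.946 + 0.09482i)|01⟩ + (0.2951 - 0.09482i)|11⟩

H on qubit 0 mixes each pair of kets that differ only in qubit 0: amplitudes (a, b) of (|…0…⟩, |…1…⟩) become ((a + b)/√2, (a − b)/√2). Kets absent from the input have amplitude 0.
(|01⟩, |11⟩): (a, b) = (-0.4602, (-0.8776 + 0.1341i)) → ((-0.946 + 0.09482i), (0.2951 - 0.09482i))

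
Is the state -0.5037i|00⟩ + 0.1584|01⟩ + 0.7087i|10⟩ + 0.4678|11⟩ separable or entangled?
Entangled

Writing the state as a|00⟩ + b|01⟩ + c|10⟩ + d|11⟩, it is a product state iff ad − bc = 0.
Here (a, b, c, d) = (-0.5037i, 0.1584, 0.7087i, 0.4678): ad − bc = (-0.5037i)(0.4678) − (0.1584)(0.7087i) = -0.3479i ≠ 0, so the state is entangled.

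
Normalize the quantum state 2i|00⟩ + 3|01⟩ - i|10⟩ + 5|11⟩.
0.3203i|00⟩ + 0.4804|01⟩ - 0.1601i|10⟩ + 0.8006|11⟩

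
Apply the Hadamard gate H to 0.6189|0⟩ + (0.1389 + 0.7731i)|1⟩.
(0.5358 + 0.5467i)|0⟩ + (0.3394 - 0.5467i)|1⟩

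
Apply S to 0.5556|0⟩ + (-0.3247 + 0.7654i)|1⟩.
0.5556|0⟩ + (-0.7654 - 0.3247i)|1⟩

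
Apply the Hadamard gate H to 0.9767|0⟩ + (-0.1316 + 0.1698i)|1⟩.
(0.5976 + 0.1201i)|0⟩ + (0.7837 - 0.1201i)|1⟩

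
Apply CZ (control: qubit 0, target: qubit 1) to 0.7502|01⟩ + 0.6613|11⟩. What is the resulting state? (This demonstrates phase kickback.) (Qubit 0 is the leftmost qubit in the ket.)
0.7502|01⟩ - 0.6613|11⟩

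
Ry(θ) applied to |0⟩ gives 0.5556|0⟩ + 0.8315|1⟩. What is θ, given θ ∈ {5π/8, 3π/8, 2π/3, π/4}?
5π/8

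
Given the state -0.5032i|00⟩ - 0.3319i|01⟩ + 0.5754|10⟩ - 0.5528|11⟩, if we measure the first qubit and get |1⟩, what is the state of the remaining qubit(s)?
0.7211|0⟩ - 0.6928|1⟩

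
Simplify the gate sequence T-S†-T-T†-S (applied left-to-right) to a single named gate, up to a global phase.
T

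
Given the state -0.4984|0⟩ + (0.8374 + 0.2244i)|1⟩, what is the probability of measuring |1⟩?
0.7516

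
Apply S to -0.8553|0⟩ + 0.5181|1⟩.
-0.8553|0⟩ + 0.5181i|1⟩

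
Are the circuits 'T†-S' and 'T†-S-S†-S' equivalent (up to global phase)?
Yes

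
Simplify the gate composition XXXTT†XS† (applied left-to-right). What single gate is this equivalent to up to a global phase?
S†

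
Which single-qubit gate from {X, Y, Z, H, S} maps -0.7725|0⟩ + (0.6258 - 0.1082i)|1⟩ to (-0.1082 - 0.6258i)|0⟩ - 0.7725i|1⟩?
Y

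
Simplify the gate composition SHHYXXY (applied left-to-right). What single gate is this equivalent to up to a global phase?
S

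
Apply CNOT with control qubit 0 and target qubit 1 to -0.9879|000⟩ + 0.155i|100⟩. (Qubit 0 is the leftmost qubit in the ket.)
-0.9879|000⟩ + 0.155i|110⟩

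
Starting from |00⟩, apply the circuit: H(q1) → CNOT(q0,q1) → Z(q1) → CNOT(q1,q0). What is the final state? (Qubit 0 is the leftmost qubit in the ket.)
1/√2|00⟩ - 1/√2|11⟩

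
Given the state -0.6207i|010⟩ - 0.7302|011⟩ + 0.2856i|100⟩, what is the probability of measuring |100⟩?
0.08157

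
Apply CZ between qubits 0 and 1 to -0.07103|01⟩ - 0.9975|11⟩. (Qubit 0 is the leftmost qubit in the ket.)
-0.07103|01⟩ + 0.9975|11⟩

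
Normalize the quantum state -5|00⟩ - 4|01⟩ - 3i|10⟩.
-1/√2|00⟩ - 0.5657|01⟩ - 0.4243i|10⟩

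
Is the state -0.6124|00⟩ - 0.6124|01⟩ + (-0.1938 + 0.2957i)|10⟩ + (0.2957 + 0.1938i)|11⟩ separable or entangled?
Entangled

Writing the state as a|00⟩ + b|01⟩ + c|10⟩ + d|11⟩, it is a product state iff ad − bc = 0.
Here (a, b, c, d) = (-0.6124, -0.6124, (-0.1938 + 0.2957i), (0.2957 + 0.1938i)): ad − bc = (-0.6124)(0.2957 + 0.1938i) − (-0.6124)(-0.1938 + 0.2957i) = (-0.2998 + 0.0624i) ≠ 0, so the state is entangled.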